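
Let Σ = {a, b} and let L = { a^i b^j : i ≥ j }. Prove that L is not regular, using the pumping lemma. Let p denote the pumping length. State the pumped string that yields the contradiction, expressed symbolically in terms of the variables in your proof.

a^{p-k} b^p

Assume L is regular; let p be its pumping constant.
Choose w = a^p b^p ∈ L, with |w| = 2p ≥ p.
The pumping lemma gives a decomposition w = xyz where |xy| ≤ p and |y| > 0.
Because |xy| ≤ p and w begins with p copies of a, we have y = a^k with 1 ≤ k ≤ p.
Consider xy^0z = xz = a^{p-k} b^p. Since k ≥ 1, the a-count p-k is less than p, so i ≥ j fails; thus xz ∉ L.
This contradicts the pumping lemma, so L is not regular.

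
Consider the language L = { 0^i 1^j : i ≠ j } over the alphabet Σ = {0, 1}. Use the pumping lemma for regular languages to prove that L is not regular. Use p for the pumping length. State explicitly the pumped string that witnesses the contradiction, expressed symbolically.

Suppose for contradiction that L is regular, and let p be the pumping length.
Choose w = 0^p 1^{p+p!}. Since p ≠ p+p!, w ∈ L; and |w| ≥ p.
The pumping lemma gives a decomposition w = xyz where |xy| ≤ p and y is nonempty.
Since the first p symbols of w are all 0's and |xy| ≤ p, y lies entirely in the leading 0-block: y = 0^k for some k with 1 ≤ k ≤ p.
Since 1 ≤ k ≤ p, k divides p!; set t = 1 + p!/k. Then xy^t z has p + (p!/k)·k = p + p! copies of 0. Now the 0-count equals the 1-count, so i ≠ j fails. So xy^t z = 0^{p+p!} 1^{p+p!} ∉ L.
Contradiction. Therefore L is not regular.

0^{p+p!} 1^{p+p!}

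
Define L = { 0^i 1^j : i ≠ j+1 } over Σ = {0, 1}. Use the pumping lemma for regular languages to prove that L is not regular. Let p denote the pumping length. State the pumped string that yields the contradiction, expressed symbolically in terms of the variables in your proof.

Assume L is regular. Let p be the pumping length given by the pumping lemma.
Choose w = 0^p 1^{p+p!-1}. Since p ≠ (p+p!-1)+1 = p+p!, w ∈ L; and |w| ≥ p.
By the pumping lemma, w = xyz with |xy| ≤ p and |y| > 0.
Since the first p symbols of w are all 0's and |xy| ≤ p, y lies entirely in the leading 0-block: y = 0^k for some k with 1 ≤ k ≤ p.
Since 1 ≤ k ≤ p, k divides p!; set t = 1 + p!/k. Then xy^t z has p + (p!/k)·k = p + p! copies of 0. Now the 0-count is p+p! and (1-count)+1 = (p+p!-1)+1 = p+p!, so i ≠ j+1 fails. So xy^t z = 0^{p+p!} 1^{p+p!-1} ∉ L.
Contradiction. Therefore L is not regular.

0^{p+p!} 1^{p+p!-1}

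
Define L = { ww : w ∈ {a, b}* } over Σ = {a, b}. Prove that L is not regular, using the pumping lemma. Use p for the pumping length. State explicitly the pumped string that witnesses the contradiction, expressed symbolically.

a^{p+k} b^p a^p b^p

Assume L is regular; let p be its pumping constant.
Take w = a^p b^p a^p b^p = uu where u = a^pb^p; then w ∈ L and |w| = 4p ≥ p.
The pumping lemma gives a decomposition w = xyz where |xy| ≤ p and y is nonempty.
Since the first p symbols of w are all a's and |xy| ≤ p, y lies entirely in the leading a-block: y = a^k for some k with 1 ≤ k ≤ p.
Pump with i = 2: xy^2z = a^{p+k} b^p a^p b^p, of length 4p+k. Suppose this equals vv. The string starts with a and ends with b, so v does too; thus the boundary between the two copies of v is a b→a transition. There is exactly one such transition, at position 2p+k, so |v| = 2p+k and |vv| = 4p+2k ≠ 4p+k since k ≥ 1. So xy^2z ∉ L.
Contradiction. Therefore L is not regular.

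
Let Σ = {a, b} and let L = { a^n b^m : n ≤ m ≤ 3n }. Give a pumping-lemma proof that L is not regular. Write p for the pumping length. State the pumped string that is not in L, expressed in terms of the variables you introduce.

a^{p+k} b^p

Toward a contradiction, assume L is regular with pumping length p.
Take w = a^p b^p ∈ L (since p ≤ p ≤ 3p), with |w| = 2p ≥ p.
The pumping lemma gives a decomposition w = xyz where |xy| ≤ p and |y| > 0.
The first p characters of w are a's, so xy (and hence y) consists only of a's. Write y = a^k, 1 ≤ k ≤ p.
Pump with i = 2: xy^2z = a^{p+k} b^p. Now n = p+k > p = m, so the condition n ≤ m fails. Thus xy^2z ∉ L.
Contradiction. Therefore L is not regular.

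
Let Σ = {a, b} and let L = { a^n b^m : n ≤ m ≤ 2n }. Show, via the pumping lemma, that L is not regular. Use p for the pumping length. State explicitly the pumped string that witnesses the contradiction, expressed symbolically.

a^{p+k} b^p

Assume L is regular; let p be its pumping constant.
Take w = a^p b^p ∈ L (since p ≤ p ≤ 2p), with |w| = 2p ≥ p.
By the pumping lemma, w = xyz with |xy| ≤ p and y is nonempty.
Because |xy| ≤ p and w begins with p copies of a, we have y = a^k with 1 ≤ k ≤ p.
Pump with i = 2: xy^2z = a^{p+k} b^p. Now n = p+k > p = m, so the condition n ≤ m fails. Thus xy^2z ∉ L.
Contradiction. Therefore L is not regular.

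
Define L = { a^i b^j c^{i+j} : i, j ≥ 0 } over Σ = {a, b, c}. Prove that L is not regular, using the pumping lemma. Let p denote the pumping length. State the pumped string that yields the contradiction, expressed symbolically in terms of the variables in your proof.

a^{p+k} b^p c^{2p}

Suppose for contradiction that L is regular, and let p be the pumping length.
Take w = a^p b^p c^{2p} ∈ L (with i=j=p, i+j=2p), |w| = 4p ≥ p.
Write w = xyz as guaranteed by the lemma, with |xy| ≤ p and |y| > 0.
The first p characters of w are a's, so xy (and hence y) consists only of a's. Write y = a^k, 1 ≤ k ≤ p.
Consider xy^2z = a^{p+k} b^p c^{2p}. Now the a- and b-counts sum to 2p+k, but the c-count is 2p ≠ 2p+k. So xy^2z ∉ L.
Contradiction. Therefore L is not regular.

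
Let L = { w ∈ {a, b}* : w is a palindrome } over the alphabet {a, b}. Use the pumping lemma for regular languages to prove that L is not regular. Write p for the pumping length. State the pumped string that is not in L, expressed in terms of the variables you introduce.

a^{p+k} b a^p

Assume L is regular. Let p be the pumping length given by the pumping lemma.
Take w = a^p b a^p, a palindrome of length 2p+1 ≥ p.
By the pumping lemma, w = xyz with |xy| ≤ p and |y| ≥ 1.
The first p characters of w are a's, so xy (and hence y) consists only of a's. Write y = a^k, 1 ≤ k ≤ p.
Pump with i = 2: xy^2z = a^{p+k} b a^p. Its reverse is a^p b a^{p+k}, which differs from xy^2z since k ≥ 1. So xy^2z is not a palindrome and xy^2z ∉ L.
This contradicts the pumping lemma, so L is not regular.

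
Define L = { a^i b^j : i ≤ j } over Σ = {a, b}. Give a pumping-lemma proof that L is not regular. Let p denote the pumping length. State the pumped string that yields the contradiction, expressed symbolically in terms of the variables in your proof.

a^{p+k} b^p

Suppose for contradiction that L is regular, and let p be the pumping length.
Choose w = a^p b^p ∈ L, with |w| = 2p ≥ p.
By the pumping lemma, w = xyz with |xy| ≤ p and y is nonempty.
Since the first p symbols of w are all a's and |xy| ≤ p, y lies entirely in the leading a-block: y = a^k for some k with 1 ≤ k ≤ p.
Consider xy^2z = a^{p+k} b^p. Since k ≥ 1, the a-count p+k exceeds the b-count p, so i ≤ j fails; thus xy^2z ∉ L.
This is a contradiction; hence L is not regular.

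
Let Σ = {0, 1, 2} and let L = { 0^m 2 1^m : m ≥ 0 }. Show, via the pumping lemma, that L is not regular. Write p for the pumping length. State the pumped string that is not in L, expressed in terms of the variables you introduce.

Assume L is regular; let p be its pumping constant.
Take w = 0^p 2 1^p ∈ L with |w| = 2p+1 ≥ p.
By the pumping lemma, w = xyz with |xy| ≤ p and |y| ≥ 1.
Because |xy| ≤ p and w begins with p copies of 0, we have y = 0^k with 1 ≤ k ≤ p.
Pump with i = 2: xy^2z = 0^{p+k} 2 1^p, which would require p+k = p. But k ≥ 1, so xy^2z ∉ L.
This contradicts the pumping lemma, so L is not regular.

0^{p+k} 2 1^p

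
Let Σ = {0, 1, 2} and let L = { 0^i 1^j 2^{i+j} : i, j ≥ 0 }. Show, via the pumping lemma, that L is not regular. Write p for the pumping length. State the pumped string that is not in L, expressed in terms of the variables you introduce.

0^{p+k} 1^p 2^{2p}

Toward a contradiction, assume L is regular with pumping length p.
Take w = 0^p 1^p 2^{2p} ∈ L (with i=j=p, i+j=2p), |w| = 4p ≥ p.
The pumping lemma gives a decomposition w = xyz where |xy| ≤ p and |y| ≥ 1.
The first p characters of w are 0's, so xy (and hence y) consists only of 0's. Write y = 0^k, 1 ≤ k ≤ p.
Consider xy^2z = 0^{p+k} 1^p 2^{2p}. Now the 0- and 1-counts sum to 2p+k, but the 2-count is 2p ≠ 2p+k. So xy^2z ∉ L.
This is a contradiction; hence L is not regular.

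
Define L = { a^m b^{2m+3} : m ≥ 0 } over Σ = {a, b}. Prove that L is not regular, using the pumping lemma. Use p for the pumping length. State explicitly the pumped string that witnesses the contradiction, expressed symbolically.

a^{p+k} b^{2p+3}

Assume L is regular. Let p be the pumping length given by the pumping lemma.
Choose w = a^p b^{2p+3}, which is in L with |w| = 3p+3 ≥ p.
The pumping lemma gives a decomposition w = xyz where |xy| ≤ p and |y| > 0.
Because |xy| ≤ p and w begins with p copies of a, we have y = a^k with 1 ≤ k ≤ p.
Pump with i = 2: xy^2z = a^{p+k} b^{2p+3}. For this to lie in L we would need 2p+3 = 2(p+k)+3, which forces k = 0. But k ≥ 1, so xy^2z ∉ L.
This is a contradiction; hence L is not regular.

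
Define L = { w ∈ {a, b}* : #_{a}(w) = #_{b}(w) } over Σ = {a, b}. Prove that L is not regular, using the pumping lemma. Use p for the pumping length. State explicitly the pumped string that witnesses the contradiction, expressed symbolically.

a^{p+k} b^p

Assume L is regular. Let p be the pumping length given by the pumping lemma.
Choose w = a^p b^p ∈ L with |w| = 2p ≥ p.
Write w = xyz as guaranteed by the lemma, with |xy| ≤ p and |y| ≥ 1.
Because |xy| ≤ p and w begins with p copies of a, we have y = a^k with 1 ≤ k ≤ p.
Pump with i = 2: xy^2z = a^{p+k} b^p has p+k occurrences of a but only p of b. Since k ≥ 1 the counts differ, so xy^2z ∉ L.
This contradicts the pumping lemma, so L is not regular.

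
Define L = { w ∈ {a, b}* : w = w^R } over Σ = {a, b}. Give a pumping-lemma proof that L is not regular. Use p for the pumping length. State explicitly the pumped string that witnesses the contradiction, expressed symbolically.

a^{p+k} b a^p

Toward a contradiction, assume L is regular with pumping length p.
Take w = a^p b a^p, a palindrome of length 2p+1 ≥ p.
By the pumping lemma, w = xyz with |xy| ≤ p and |y| > 0.
Because |xy| ≤ p and w begins with p copies of a, we have y = a^k with 1 ≤ k ≤ p.
Pump with i = 2: xy^2z = a^{p+k} b a^p. Its reverse is a^p b a^{p+k}, which differs from xy^2z since k ≥ 1. So xy^2z is not a palindrome and xy^2z ∉ L.
This is a contradiction; hence L is not regular.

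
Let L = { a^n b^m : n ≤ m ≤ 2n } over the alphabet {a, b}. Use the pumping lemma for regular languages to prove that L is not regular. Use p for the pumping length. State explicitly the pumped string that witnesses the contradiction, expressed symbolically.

a^{p+k} b^p

Toward a contradiction, assume L is regular with pumping length p.
Take w = a^p b^p ∈ L (since p ≤ p ≤ 2p), with |w| = 2p ≥ p.
By the pumping lemma, w = xyz with |xy| ≤ p and |y| > 0.
Because |xy| ≤ p and w begins with p copies of a, we have y = a^k with 1 ≤ k ≤ p.
Pump with i = 2: xy^2z = a^{p+k} b^p. Now n = p+k > p = m, so the condition n ≤ m fails. Thus xy^2z ∉ L.
This contradicts the pumping lemma, so L is not regular.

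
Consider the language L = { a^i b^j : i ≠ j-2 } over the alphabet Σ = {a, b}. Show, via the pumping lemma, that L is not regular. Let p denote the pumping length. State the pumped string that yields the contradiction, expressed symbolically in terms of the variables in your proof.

a^{p+p!} b^{p+p!+2}

Suppose for contradiction that L is regular, and let p be the pumping length.
Choose w = a^p b^{p+p!+2}. Since p ≠ (p+p!+2)-2 = p+p!, w ∈ L; and |w| ≥ p.
The pumping lemma gives a decomposition w = xyz where |xy| ≤ p and |y| ≥ 1.
Since the first p symbols of w are all a's and |xy| ≤ p, y lies entirely in the leading a-block: y = a^k for some k with 1 ≤ k ≤ p.
Since 1 ≤ k ≤ p, k divides p!; set t = 1 + p!/k. Then xy^t z has p + (p!/k)·k = p + p! copies of a. Now the a-count is p+p! and (b-count)-2 = (p+p!+2)-2 = p+p!, so i ≠ j-2 fails. So xy^t z = a^{p+p!} b^{p+p!+2} ∉ L.
Contradiction. Therefore L is not regular.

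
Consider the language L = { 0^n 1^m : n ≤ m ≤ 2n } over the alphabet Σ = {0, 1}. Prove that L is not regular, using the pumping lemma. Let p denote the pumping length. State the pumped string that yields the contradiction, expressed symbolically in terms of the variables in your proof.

0^{p+k} 1^p

Toward a contradiction, assume L is regular with pumping length p.
Take w = 0^p 1^p ∈ L (since p ≤ p ≤ 2p), with |w| = 2p ≥ p.
The pumping lemma gives a decomposition w = xyz where |xy| ≤ p and |y| > 0.
The first p characters of w are 0's, so xy (and hence y) consists only of 0's. Write y = 0^k, 1 ≤ k ≤ p.
Pump with i = 2: xy^2z = 0^{p+k} 1^p. Now n = p+k > p = m, so the condition n ≤ m fails. Thus xy^2z ∉ L.
This is a contradiction; hence L is not regular.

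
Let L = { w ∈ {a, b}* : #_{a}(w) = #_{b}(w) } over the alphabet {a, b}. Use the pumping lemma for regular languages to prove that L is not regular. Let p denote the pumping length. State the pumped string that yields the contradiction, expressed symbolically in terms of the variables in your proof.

Toward a contradiction, assume L is regular with pumping length p.
Choose w = a^p b^p ∈ L with |w| = 2p ≥ p.
The pumping lemma gives a decomposition w = xyz where |xy| ≤ p and |y| ≥ 1.
The first p characters of w are a's, so xy (and hence y) consists only of a's. Write y = a^k, 1 ≤ k ≤ p.
Pump with i = 2: xy^2z = a^{p+k} b^p has p+k occurrences of a but only p of b. Since k ≥ 1 the counts differ, so xy^2z ∉ L.
This is a contradiction; hence L is not regular.

a^{p+k} b^p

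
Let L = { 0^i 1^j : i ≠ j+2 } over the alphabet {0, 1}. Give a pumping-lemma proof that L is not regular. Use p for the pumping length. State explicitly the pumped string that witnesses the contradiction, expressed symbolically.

Assume L is regular. Let p be the pumping length given by the pumping lemma.
Choose w = 0^p 1^{p+p!-2}. Since p ≠ (p+p!-2)+2 = p+p!, w ∈ L; and |w| ≥ p.
Write w = xyz as guaranteed by the lemma, with |xy| ≤ p and |y| ≥ 1.
Because |xy| ≤ p and w begins with p copies of 0, we have y = 0^k with 1 ≤ k ≤ p.
Since 1 ≤ k ≤ p, k divides p!; set t = 1 + p!/k. Then xy^t z has p + (p!/k)·k = p + p! copies of 0. Now the 0-count is p+p! and (1-count)+2 = (p+p!-2)+2 = p+p!, so i ≠ j+2 fails. So xy^t z = 0^{p+p!} 1^{p+p!-2} ∉ L.
This is a contradiction; hence L is not regular.

0^{p+p!} 1^{p+p!-2}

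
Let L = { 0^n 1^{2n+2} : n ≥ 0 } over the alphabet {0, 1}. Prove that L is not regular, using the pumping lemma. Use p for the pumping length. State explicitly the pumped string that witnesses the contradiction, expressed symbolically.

Toward a contradiction, assume L is regular with pumping length p.
Let w = 0^p 1^{2p+2} ∈ L; note |w| = 3p+2 ≥ p.
Write w = xyz as guaranteed by the lemma, with |xy| ≤ p and |y| ≥ 1.
Because |xy| ≤ p and w begins with p copies of 0, we have y = 0^k with 1 ≤ k ≤ p.
Pump with i = 2: xy^2z = 0^{p+k} 1^{2p+2}. For this to lie in L we would need 2p+2 = 2(p+k)+2, which forces k = 0. But k ≥ 1, so xy^2z ∉ L.
Contradiction. Therefore L is not regular.

0^{p+k} 1^{2p+2}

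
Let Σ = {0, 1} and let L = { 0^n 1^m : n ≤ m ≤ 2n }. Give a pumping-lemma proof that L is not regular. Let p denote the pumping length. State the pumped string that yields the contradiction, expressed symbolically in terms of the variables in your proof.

0^{p+k} 1^p

Assume L is regular. Let p be the pumping length given by the pumping lemma.
Take w = 0^p 1^p ∈ L (since p ≤ p ≤ 2p), with |w| = 2p ≥ p.
The pumping lemma gives a decomposition w = xyz where |xy| ≤ p and |y| > 0.
Because |xy| ≤ p and w begins with p copies of 0, we have y = 0^k with 1 ≤ k ≤ p.
Pump with i = 2: xy^2z = 0^{p+k} 1^p. Now n = p+k > p = m, so the condition n ≤ m fails. Thus xy^2z ∉ L.
This is a contradiction; hence L is not regular.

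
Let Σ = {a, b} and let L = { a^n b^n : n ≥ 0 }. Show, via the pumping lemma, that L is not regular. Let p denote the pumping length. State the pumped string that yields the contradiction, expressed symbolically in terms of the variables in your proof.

Assume L is regular; let p be its pumping constant.
Let w = a^p b^p ∈ L; note |w| = 2p ≥ p.
Write w = xyz as guaranteed by the lemma, with |xy| ≤ p and |y| > 0.
Because |xy| ≤ p and w begins with p copies of a, we have y = a^k with 1 ≤ k ≤ p.
Pump with i = 2: xy^2z = a^{p+k} b^p. For this to lie in L we would need p = p+k, which forces k = 0. But k ≥ 1, so xy^2z ∉ L.
This is a contradiction; hence L is not regular.

a^{p+k} b^p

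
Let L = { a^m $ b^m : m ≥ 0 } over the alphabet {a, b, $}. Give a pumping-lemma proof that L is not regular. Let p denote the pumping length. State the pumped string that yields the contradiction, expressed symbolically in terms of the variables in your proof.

a^{p+k} $ b^p

Assume L is regular; let p be its pumping constant.
Take w = a^p $ b^p ∈ L with |w| = 2p+1 ≥ p.
Write w = xyz as guaranteed by the lemma, with |xy| ≤ p and |y| ≥ 1.
The first p characters of w are a's, so xy (and hence y) consists only of a's. Write y = a^k, 1 ≤ k ≤ p.
Pump with i = 2: xy^2z = a^{p+k} $ b^p, which would require p+k = p. But k ≥ 1, so xy^2z ∉ L.
This is a contradiction; hence L is not regular.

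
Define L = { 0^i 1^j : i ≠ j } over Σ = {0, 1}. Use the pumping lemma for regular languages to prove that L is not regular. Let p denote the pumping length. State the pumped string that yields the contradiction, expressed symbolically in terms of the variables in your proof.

0^{p+p!} 1^{p+p!}

Assume L is regular; let p be its pumping constant.
Choose w = 0^p 1^{p+p!}. Since p ≠ p+p!, w ∈ L; and |w| ≥ p.
The pumping lemma gives a decomposition w = xyz where |xy| ≤ p and |y| ≥ 1.
Because |xy| ≤ p and w begins with p copies of 0, we have y = 0^k with 1 ≤ k ≤ p.
Since 1 ≤ k ≤ p, k divides p!; set t = 1 + p!/k. Then xy^t z has p + (p!/k)·k = p + p! copies of 0. Now the 0-count equals the 1-count, so i ≠ j fails. So xy^t z = 0^{p+p!} 1^{p+p!} ∉ L.
Contradiction. Therefore L is not regular.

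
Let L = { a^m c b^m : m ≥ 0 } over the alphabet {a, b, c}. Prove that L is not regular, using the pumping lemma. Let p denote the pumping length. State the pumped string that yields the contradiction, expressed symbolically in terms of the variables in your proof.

Toward a contradiction, assume L is regular with pumping length p.
Take w = a^p c b^p ∈ L with |w| = 2p+1 ≥ p.
Write w = xyz as guaranteed by the lemma, with |xy| ≤ p and |y| ≥ 1.
Since the first p symbols of w are all a's and |xy| ≤ p, y lies entirely in the leading a-block: y = a^k for some k with 1 ≤ k ≤ p.
Pump with i = 2: xy^2z = a^{p+k} c b^p, which would require p+k = p. But k ≥ 1, so xy^2z ∉ L.
This contradicts the pumping lemma, so L is not regular.

a^{p+k} c b^p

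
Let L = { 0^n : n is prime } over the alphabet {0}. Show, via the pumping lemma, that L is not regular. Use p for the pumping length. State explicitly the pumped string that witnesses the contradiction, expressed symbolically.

0^{q(1+k)}

Assume L is regular; let p be its pumping constant.
Let q be a prime with q ≥ p+2 (infinitely many primes exist), and take w = 0^q ∈ L with |w| = q ≥ p.
The pumping lemma gives a decomposition w = xyz where |xy| ≤ p and |y| > 0.
Then y = 0^k for some k with 1 ≤ k ≤ p.
Since 1 ≤ k ≤ p, |xz| = q-k. Pump with i = q+1: |xy^{q+1}z| = (q-k)+(q+1)k = q+qk = q(1+k), which is composite (both factors ≥ 2). So xy^{q+1}z = 0^{q(1+k)} ∉ L.
Contradiction. Therefore L is not regular.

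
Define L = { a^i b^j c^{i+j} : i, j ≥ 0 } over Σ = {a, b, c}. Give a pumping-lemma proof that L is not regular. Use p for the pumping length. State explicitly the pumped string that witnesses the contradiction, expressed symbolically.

Assume L is regular. Let p be the pumping length given by the pumping lemma.
Take w = a^p b^p c^{2p} ∈ L (with i=j=p, i+j=2p), |w| = 4p ≥ p.
The pumping lemma gives a decomposition w = xyz where |xy| ≤ p and |y| ≥ 1.
Because |xy| ≤ p and w begins with p copies of a, we have y = a^k with 1 ≤ k ≤ p.
Consider xy^2z = a^{p+k} b^p c^{2p}. Now the a- and b-counts sum to 2p+k, but the c-count is 2p ≠ 2p+k. So xy^2z ∉ L.
Contradiction. Therefore L is not regular.

a^{p+k} b^p c^{2p}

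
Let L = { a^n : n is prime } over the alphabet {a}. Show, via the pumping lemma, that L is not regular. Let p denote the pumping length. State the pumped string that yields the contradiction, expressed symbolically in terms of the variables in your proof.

Suppose for contradiction that L is regular, and let p be the pumping length.
Let q be a prime with q ≥ p+2 (infinitely many primes exist), and take w = a^q ∈ L with |w| = q ≥ p.
Write w = xyz as guaranteed by the lemma, with |xy| ≤ p and y is nonempty.
Then y = a^k for some k with 1 ≤ k ≤ p.
Since 1 ≤ k ≤ p, |xz| = q-k. Pump with i = q+1: |xy^{q+1}z| = (q-k)+(q+1)k = q+qk = q(1+k), which is composite (both factors ≥ 2). So xy^{q+1}z = a^{q(1+k)} ∉ L.
Contradiction. Therefore L is not regular.

a^{q(1+k)}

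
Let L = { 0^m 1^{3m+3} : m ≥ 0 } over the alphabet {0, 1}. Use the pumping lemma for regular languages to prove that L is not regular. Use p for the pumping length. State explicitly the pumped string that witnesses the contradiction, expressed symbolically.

Assume L is regular; let p be its pumping constant.
Choose w = 0^p 1^{3p+3}, which is in L with |w| = 4p+3 ≥ p.
The pumping lemma gives a decomposition w = xyz where |xy| ≤ p and |y| > 0.
The first p characters of w are 0's, so xy (and hence y) consists only of 0's. Write y = 0^k, 1 ≤ k ≤ p.
Pump with i = 2: xy^2z = 0^{p+k} 1^{3p+3}. For this to lie in L we would need 3p+3 = 3(p+k)+3, which forces k = 0. But k ≥ 1, so xy^2z ∉ L.
This is a contradiction; hence L is not regular.

0^{p+k} 1^{3p+3}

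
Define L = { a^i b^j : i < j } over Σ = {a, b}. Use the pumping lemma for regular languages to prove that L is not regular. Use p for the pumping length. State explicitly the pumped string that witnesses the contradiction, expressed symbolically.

Suppose for contradiction that L is regular, and let p be the pumping length.
Choose w = a^p b^{p+1} ∈ L, with |w| = 2p+1 ≥ p.
Write w = xyz as guaranteed by the lemma, with |xy| ≤ p and y is nonempty.
The first p characters of w are a's, so xy (and hence y) consists only of a's. Write y = a^k, 1 ≤ k ≤ p.
Consider xy^2z = a^{p+k} b^{p+1}. Since k ≥ 1, the a-count p+k is at least p+1, so i < j fails; thus xy^2z ∉ L.
This is a contradiction; hence L is not regular.

a^{p+k} b^{p+1}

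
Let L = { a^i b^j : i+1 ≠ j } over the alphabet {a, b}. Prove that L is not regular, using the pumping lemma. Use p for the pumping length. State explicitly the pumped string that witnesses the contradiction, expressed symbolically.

Suppose for contradiction that L is regular, and let p be the pumping length.
Choose w = a^p b^{p+p!+1}. Since p ≠ (p+p!+1)-1 = p+p!, w ∈ L; and |w| ≥ p.
Write w = xyz as guaranteed by the lemma, with |xy| ≤ p and |y| > 0.
Because |xy| ≤ p and w begins with p copies of a, we have y = a^k with 1 ≤ k ≤ p.
Since 1 ≤ k ≤ p, k divides p!; set t = 1 + p!/k. Then xy^t z has p + (p!/k)·k = p + p! copies of a. Now the a-count is p+p! and (b-count)-1 = (p+p!+1)-1 = p+p!, so i+1 ≠ j fails. So xy^t z = a^{p+p!} b^{p+p!+1} ∉ L.
Contradiction. Therefore L is not regular.

a^{p+p!} b^{p+p!+1}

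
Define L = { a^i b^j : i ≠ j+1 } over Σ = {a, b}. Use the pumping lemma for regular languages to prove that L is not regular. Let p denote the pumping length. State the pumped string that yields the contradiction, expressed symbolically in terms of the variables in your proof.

Assume L is regular. Let p be the pumping length given by the pumping lemma.
Choose w = a^p b^{p+p!-1}. Since p ≠ (p+p!-1)+1 = p+p!, w ∈ L; and |w| ≥ p.
By the pumping lemma, w = xyz with |xy| ≤ p and |y| ≥ 1.
Because |xy| ≤ p and w begins with p copies of a, we have y = a^k with 1 ≤ k ≤ p.
Since 1 ≤ k ≤ p, k divides p!; set t = 1 + p!/k. Then xy^t z has p + (p!/k)·k = p + p! copies of a. Now the a-count is p+p! and (b-count)+1 = (p+p!-1)+1 = p+p!, so i ≠ j+1 fails. So xy^t z = a^{p+p!} b^{p+p!-1} ∉ L.
This is a contradiction; hence L is not regular.

a^{p+p!} b^{p+p!-1}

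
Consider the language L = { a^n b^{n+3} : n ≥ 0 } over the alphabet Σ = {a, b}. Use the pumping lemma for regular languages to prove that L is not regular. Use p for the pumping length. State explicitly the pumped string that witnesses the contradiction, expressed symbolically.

Suppose for contradiction that L is regular, and let p be the pumping length.
Take w = a^p b^{p+3}. Then w ∈ L and |w| = 2p+3 ≥ p.
By the pumping lemma, w = xyz with |xy| ≤ p and |y| ≥ 1.
The first p characters of w are a's, so xy (and hence y) consists only of a's. Write y = a^k, 1 ≤ k ≤ p.
Pump with i = 2: xy^2z = a^{p+k} b^{p+3}. For this to lie in L we would need p+3 = (p+k)+3, which forces k = 0. But k ≥ 1, so xy^2z ∉ L.
This contradicts the pumping lemma, so L is not regular.

a^{p+k} b^{p+3}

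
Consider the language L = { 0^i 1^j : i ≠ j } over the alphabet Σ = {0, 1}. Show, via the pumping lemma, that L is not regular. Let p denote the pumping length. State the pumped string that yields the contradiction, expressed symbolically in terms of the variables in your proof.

0^{p+p!} 1^{p+p!}

Assume L is regular; let p be its pumping constant.
Choose w = 0^p 1^{p+p!}. Since p ≠ p+p!, w ∈ L; and |w| ≥ p.
The pumping lemma gives a decomposition w = xyz where |xy| ≤ p and |y| ≥ 1.
Because |xy| ≤ p and w begins with p copies of 0, we have y = 0^k with 1 ≤ k ≤ p.
Since 1 ≤ k ≤ p, k divides p!; set t = 1 + p!/k. Then xy^t z has p + (p!/k)·k = p + p! copies of 0. Now the 0-count equals the 1-count, so i ≠ j fails. So xy^t z = 0^{p+p!} 1^{p+p!} ∉ L.
This contradicts the pumping lemma, so L is not regular.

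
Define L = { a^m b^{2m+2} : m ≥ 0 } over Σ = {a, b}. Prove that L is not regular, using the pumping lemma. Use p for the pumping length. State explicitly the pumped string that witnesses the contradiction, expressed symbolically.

a^{p+k} b^{2p+2}

Assume L is regular. Let p be the pumping length given by the pumping lemma.
Choose w = a^p b^{2p+2}, which is in L with |w| = 3p+2 ≥ p.
The pumping lemma gives a decomposition w = xyz where |xy| ≤ p and |y| > 0.
Because |xy| ≤ p and w begins with p copies of a, we have y = a^k with 1 ≤ k ≤ p.
Pump with i = 2: xy^2z = a^{p+k} b^{2p+2}. For this to lie in L we would need 2p+2 = 2(p+k)+2, which forces k = 0. But k ≥ 1, so xy^2z ∉ L.
Contradiction. Therefore L is not regular.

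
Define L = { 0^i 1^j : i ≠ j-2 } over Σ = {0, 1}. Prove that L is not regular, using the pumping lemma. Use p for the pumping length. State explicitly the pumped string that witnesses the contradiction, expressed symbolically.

0^{p+p!} 1^{p+p!+2}

Assume L is regular; let p be its pumping constant.
Choose w = 0^p 1^{p+p!+2}. Since p ≠ (p+p!+2)-2 = p+p!, w ∈ L; and |w| ≥ p.
The pumping lemma gives a decomposition w = xyz where |xy| ≤ p and y is nonempty.
Since the first p symbols of w are all 0's and |xy| ≤ p, y lies entirely in the leading 0-block: y = 0^k for some k with 1 ≤ k ≤ p.
Since 1 ≤ k ≤ p, k divides p!; set t = 1 + p!/k. Then xy^t z has p + (p!/k)·k = p + p! copies of 0. Now the 0-count is p+p! and (1-count)-2 = (p+p!+2)-2 = p+p!, so i ≠ j-2 fails. So xy^t z = 0^{p+p!} 1^{p+p!+2} ∉ L.
Contradiction. Therefore L is not regular.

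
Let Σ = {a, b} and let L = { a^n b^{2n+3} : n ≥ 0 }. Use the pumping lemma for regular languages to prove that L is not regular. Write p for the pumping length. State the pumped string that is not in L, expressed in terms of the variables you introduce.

Suppose for contradiction that L is regular, and let p be the pumping length.
Let w = a^p b^{2p+3} ∈ L; note |w| = 3p+3 ≥ p.
The pumping lemma gives a decomposition w = xyz where |xy| ≤ p and y is nonempty.
The first p characters of w are a's, so xy (and hence y) consists only of a's. Write y = a^k, 1 ≤ k ≤ p.
Pump with i = 2: xy^2z = a^{p+k} b^{2p+3}. For this to lie in L we would need 2p+3 = 2(p+k)+3, which forces k = 0. But k ≥ 1, so xy^2z ∉ L.
This is a contradiction; hence L is not regular.

a^{p+k} b^{2p+3}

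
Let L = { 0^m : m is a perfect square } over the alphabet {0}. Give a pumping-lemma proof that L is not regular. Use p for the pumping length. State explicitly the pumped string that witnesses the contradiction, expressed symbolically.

Assume L is regular; let p be its pumping constant.
Take w = 0^{p²} ∈ L with |w| = p² ≥ p.
Write w = xyz as guaranteed by the lemma, with |xy| ≤ p and y is nonempty.
Then y = 0^k for some k with 1 ≤ k ≤ p.
Pump with i = 2: xy^2z = 0^{p²+k}. Since 1 ≤ k ≤ p, p² < p²+k ≤ p²+p < (p+1)², so p²+k lies strictly between consecutive squares and is not a perfect square. So xy^2z ∉ L.
This contradicts the pumping lemma, so L is not regular.

0^{p²+k}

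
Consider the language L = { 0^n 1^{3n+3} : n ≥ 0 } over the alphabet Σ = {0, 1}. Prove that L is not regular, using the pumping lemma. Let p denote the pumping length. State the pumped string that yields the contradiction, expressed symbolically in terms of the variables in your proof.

0^{p+k} 1^{3p+3}

Assume L is regular. Let p be the pumping length given by the pumping lemma.
Choose w = 0^p 1^{3p+3}, which is in L with |w| = 4p+3 ≥ p.
Write w = xyz as guaranteed by the lemma, with |xy| ≤ p and |y| ≥ 1.
Because |xy| ≤ p and w begins with p copies of 0, we have y = 0^k with 1 ≤ k ≤ p.
Pump with i = 2: xy^2z = 0^{p+k} 1^{3p+3}. For this to lie in L we would need 3p+3 = 3(p+k)+3, which forces k = 0. But k ≥ 1, so xy^2z ∉ L.
This contradicts the pumping lemma, so L is not regular.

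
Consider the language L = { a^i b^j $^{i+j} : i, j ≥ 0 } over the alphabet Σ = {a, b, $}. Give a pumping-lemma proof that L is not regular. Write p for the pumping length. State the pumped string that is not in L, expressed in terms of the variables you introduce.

Toward a contradiction, assume L is regular with pumping length p.
Take w = a^p b^p $^{2p} ∈ L (with i=j=p, i+j=2p), |w| = 4p ≥ p.
The pumping lemma gives a decomposition w = xyz where |xy| ≤ p and |y| > 0.
Since the first p symbols of w are all a's and |xy| ≤ p, y lies entirely in the leading a-block: y = a^k for some k with 1 ≤ k ≤ p.
Consider xy^2z = a^{p+k} b^p $^{2p}. Now the a- and b-counts sum to 2p+k, but the $-count is 2p ≠ 2p+k. So xy^2z ∉ L.
Contradiction. Therefore L is not regular.

a^{p+k} b^p $^{2p}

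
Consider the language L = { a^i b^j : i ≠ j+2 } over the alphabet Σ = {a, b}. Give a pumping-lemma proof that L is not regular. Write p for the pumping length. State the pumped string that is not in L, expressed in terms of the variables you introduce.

a^{p+p!} b^{p+p!-2}

Suppose for contradiction that L is regular, and let p be the pumping length.
Choose w = a^p b^{p+p!-2}. Since p ≠ (p+p!-2)+2 = p+p!, w ∈ L; and |w| ≥ p.
By the pumping lemma, w = xyz with |xy| ≤ p and y is nonempty.
The first p characters of w are a's, so xy (and hence y) consists only of a's. Write y = a^k, 1 ≤ k ≤ p.
Since 1 ≤ k ≤ p, k divides p!; set t = 1 + p!/k. Then xy^t z has p + (p!/k)·k = p + p! copies of a. Now the a-count is p+p! and (b-count)+2 = (p+p!-2)+2 = p+p!, so i ≠ j+2 fails. So xy^t z = a^{p+p!} b^{p+p!-2} ∉ L.
This contradicts the pumping lemma, so L is not regular.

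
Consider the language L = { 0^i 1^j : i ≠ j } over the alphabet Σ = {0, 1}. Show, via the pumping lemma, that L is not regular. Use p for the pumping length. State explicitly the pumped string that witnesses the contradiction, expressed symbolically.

Suppose for contradiction that L is regular, and let p be the pumping length.
Choose w = 0^p 1^{p+p!}. Since p ≠ p+p!, w ∈ L; and |w| ≥ p.
The pumping lemma gives a decomposition w = xyz where |xy| ≤ p and y is nonempty.
Since the first p symbols of w are all 0's and |xy| ≤ p, y lies entirely in the leading 0-block: y = 0^k for some k with 1 ≤ k ≤ p.
Since 1 ≤ k ≤ p, k divides p!; set t = 1 + p!/k. Then xy^t z has p + (p!/k)·k = p + p! copies of 0. Now the 0-count equals the 1-count, so i ≠ j fails. So xy^t z = 0^{p+p!} 1^{p+p!} ∉ L.
This is a contradiction; hence L is not regular.

0^{p+p!} 1^{p+p!}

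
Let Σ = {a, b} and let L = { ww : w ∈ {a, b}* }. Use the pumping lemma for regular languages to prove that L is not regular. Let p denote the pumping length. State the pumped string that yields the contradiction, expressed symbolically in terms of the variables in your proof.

a^{p+k} b^p a^p b^p

Assume L is regular. Let p be the pumping length given by the pumping lemma.
Take w = a^p b^p a^p b^p = uu where u = a^pb^p; then w ∈ L and |w| = 4p ≥ p.
Write w = xyz as guaranteed by the lemma, with |xy| ≤ p and y is nonempty.
Because |xy| ≤ p and w begins with p copies of a, we have y = a^k with 1 ≤ k ≤ p.
Pump with i = 2: xy^2z = a^{p+k} b^p a^p b^p, of length 4p+k. Suppose this equals vv. The string starts with a and ends with b, so v does too; thus the boundary between the two copies of v is a b→a transition. There is exactly one such transition, at position 2p+k, so |v| = 2p+k and |vv| = 4p+2k ≠ 4p+k since k ≥ 1. So xy^2z ∉ L.
This is a contradiction; hence L is not regular.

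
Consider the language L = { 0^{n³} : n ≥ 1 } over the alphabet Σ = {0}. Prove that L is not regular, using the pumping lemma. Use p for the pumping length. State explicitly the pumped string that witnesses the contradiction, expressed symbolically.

Assume L is regular; let p be its pumping constant.
Take w = 0^{p³} ∈ L with |w| = p³ ≥ p.
By the pumping lemma, w = xyz with |xy| ≤ p and y is nonempty.
Then y = 0^k for some k with 1 ≤ k ≤ p.
Pump with i = 2: xy^2z = 0^{p³+k}. Since 1 ≤ k ≤ p, p³ < p³+k ≤ p³+p < p³+3p²+3p+1 = (p+1)³, so p³+k is not a perfect cube. So xy^2z ∉ L.
This is a contradiction; hence L is not regular.

0^{p³+k}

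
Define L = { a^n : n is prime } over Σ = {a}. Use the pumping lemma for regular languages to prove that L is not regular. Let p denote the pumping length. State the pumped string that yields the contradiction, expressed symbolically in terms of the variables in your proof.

a^{q(1+k)}

Assume L is regular. Let p be the pumping length given by the pumping lemma.
Let q be a prime with q ≥ p+2 (infinitely many primes exist), and take w = a^q ∈ L with |w| = q ≥ p.
The pumping lemma gives a decomposition w = xyz where |xy| ≤ p and |y| ≥ 1.
Then y = a^k for some k with 1 ≤ k ≤ p.
Since 1 ≤ k ≤ p, |xz| = q-k. Pump with i = q+1: |xy^{q+1}z| = (q-k)+(q+1)k = q+qk = q(1+k), which is composite (both factors ≥ 2). So xy^{q+1}z = a^{q(1+k)} ∉ L.
This is a contradiction; hence L is not regular.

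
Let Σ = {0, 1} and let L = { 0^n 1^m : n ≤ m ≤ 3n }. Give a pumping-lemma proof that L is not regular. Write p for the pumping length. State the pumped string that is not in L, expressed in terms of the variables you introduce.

Assume L is regular; let p be its pumping constant.
Take w = 0^p 1^p ∈ L (since p ≤ p ≤ 3p), with |w| = 2p ≥ p.
By the pumping lemma, w = xyz with |xy| ≤ p and |y| > 0.
Since the first p symbols of w are all 0's and |xy| ≤ p, y lies entirely in the leading 0-block: y = 0^k for some k with 1 ≤ k ≤ p.
Pump with i = 2: xy^2z = 0^{p+k} 1^p. Now n = p+k > p = m, so the condition n ≤ m fails. Thus xy^2z ∉ L.
This is a contradiction; hence L is not regular.

0^{p+k} 1^p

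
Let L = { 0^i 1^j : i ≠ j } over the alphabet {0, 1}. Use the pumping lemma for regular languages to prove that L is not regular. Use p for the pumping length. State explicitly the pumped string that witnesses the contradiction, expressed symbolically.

Assume L is regular; let p be its pumping constant.
Choose w = 0^p 1^{p+p!}. Since p ≠ p+p!, w ∈ L; and |w| ≥ p.
By the pumping lemma, w = xyz with |xy| ≤ p and y is nonempty.
The first p characters of w are 0's, so xy (and hence y) consists only of 0's. Write y = 0^k, 1 ≤ k ≤ p.
Since 1 ≤ k ≤ p, k divides p!; set t = 1 + p!/k. Then xy^t z has p + (p!/k)·k = p + p! copies of 0. Now the 0-count equals the 1-count, so i ≠ j fails. So xy^t z = 0^{p+p!} 1^{p+p!} ∉ L.
This contradicts the pumping lemma, so L is not regular.

0^{p+p!} 1^{p+p!}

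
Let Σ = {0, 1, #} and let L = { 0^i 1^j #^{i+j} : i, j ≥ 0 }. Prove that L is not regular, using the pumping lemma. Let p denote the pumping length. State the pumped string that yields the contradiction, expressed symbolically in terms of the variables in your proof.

Assume L is regular; let p be its pumping constant.
Take w = 0^p 1^p #^{2p} ∈ L (with i=j=p, i+j=2p), |w| = 4p ≥ p.
By the pumping lemma, w = xyz with |xy| ≤ p and y is nonempty.
The first p characters of w are 0's, so xy (and hence y) consists only of 0's. Write y = 0^k, 1 ≤ k ≤ p.
Consider xy^2z = 0^{p+k} 1^p #^{2p}. Now the 0- and 1-counts sum to 2p+k, but the #-count is 2p ≠ 2p+k. So xy^2z ∉ L.
This is a contradiction; hence L is not regular.

0^{p+k} 1^p #^{2p}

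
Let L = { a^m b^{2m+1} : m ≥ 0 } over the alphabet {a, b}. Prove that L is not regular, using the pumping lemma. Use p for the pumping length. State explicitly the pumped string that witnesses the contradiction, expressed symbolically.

a^{p+k} b^{2p+1}

Suppose for contradiction that L is regular, and let p be the pumping length.
Let w = a^p b^{2p+1} ∈ L; note |w| = 3p+1 ≥ p.
By the pumping lemma, w = xyz with |xy| ≤ p and |y| ≥ 1.
Because |xy| ≤ p and w begins with p copies of a, we have y = a^k with 1 ≤ k ≤ p.
Pump with i = 2: xy^2z = a^{p+k} b^{2p+1}. For this to lie in L we would need 2p+1 = 2(p+k)+1, which forces k = 0. But k ≥ 1, so xy^2z ∉ L.
This is a contradiction; hence L is not regular.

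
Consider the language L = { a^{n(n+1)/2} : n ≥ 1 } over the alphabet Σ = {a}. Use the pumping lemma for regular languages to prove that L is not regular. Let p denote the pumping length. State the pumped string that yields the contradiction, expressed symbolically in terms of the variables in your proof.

Suppose for contradiction that L is regular, and let p be the pumping length.
Take w = a^{p(p+1)/2} ∈ L with |w| = p(p+1)/2 ≥ p.
The pumping lemma gives a decomposition w = xyz where |xy| ≤ p and |y| ≥ 1.
Then y = a^k for some k with 1 ≤ k ≤ p.
Pump with i = 2: xy^2z = a^{p(p+1)/2+k}. Since 1 ≤ k ≤ p, p(p+1)/2 < p(p+1)/2+k ≤ p(p+1)/2+p < (p+1)(p+2)/2, so p(p+1)/2+k is strictly between consecutive triangular numbers. So xy^2z ∉ L.
This is a contradiction; hence L is not regular.

a^{p(p+1)/2+k}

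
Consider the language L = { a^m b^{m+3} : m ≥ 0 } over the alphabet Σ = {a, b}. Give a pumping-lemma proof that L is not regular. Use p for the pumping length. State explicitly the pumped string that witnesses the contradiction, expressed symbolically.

Toward a contradiction, assume L is regular with pumping length p.
Choose w = a^p b^{p+3}, which is in L with |w| = 2p+3 ≥ p.
The pumping lemma gives a decomposition w = xyz where |xy| ≤ p and |y| ≥ 1.
The first p characters of w are a's, so xy (and hence y) consists only of a's. Write y = a^k, 1 ≤ k ≤ p.
Pump with i = 2: xy^2z = a^{p+k} b^{p+3}. For this to lie in L we would need p+3 = (p+k)+3, which forces k = 0. But k ≥ 1, so xy^2z ∉ L.
This contradicts the pumping lemma, so L is not regular.

a^{p+k} b^{p+3}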